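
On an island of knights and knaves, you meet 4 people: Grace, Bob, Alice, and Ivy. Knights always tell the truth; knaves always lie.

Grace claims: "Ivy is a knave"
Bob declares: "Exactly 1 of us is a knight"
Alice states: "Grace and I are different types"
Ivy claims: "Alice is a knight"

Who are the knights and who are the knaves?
Grace is a knave.
Bob is a knave.
Alice is a knight.
Ivy is a knight.

Verification:
- Grace (knave) says "Ivy is a knave" - this is FALSE (a lie) because Ivy is a knight.
- Bob (knave) says "Exactly 1 of us is a knight" - this is FALSE (a lie) because there are 2 knights.
- Alice (knight) says "Grace and I are different types" - this is TRUE because Alice is a knight and Grace is a knave.
- Ivy (knight) says "Alice is a knight" - this is TRUE because Alice is a knight.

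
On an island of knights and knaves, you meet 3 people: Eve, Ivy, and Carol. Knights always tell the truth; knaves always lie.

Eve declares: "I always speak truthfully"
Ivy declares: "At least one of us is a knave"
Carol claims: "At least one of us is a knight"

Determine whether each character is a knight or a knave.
Eve is a knave.
Ivy is a knight.
Carol is a knight.

Verification:
- Eve (knave) says "I always speak truthfully" - this is FALSE (a lie) because Eve is a knave.
- Ivy (knight) says "At least one of us is a knave" - this is TRUE because Eve is a knave.
- Carol (knight) says "At least one of us is a knight" - this is TRUE because Ivy and Carol are knights.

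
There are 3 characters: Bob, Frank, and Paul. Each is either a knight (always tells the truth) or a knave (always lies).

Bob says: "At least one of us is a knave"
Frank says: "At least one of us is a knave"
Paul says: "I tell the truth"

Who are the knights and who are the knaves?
Bob is a knight.
Frank is a knight.
Paul is a knave.

Verification:
- Bob (knight) says "At least one of us is a knave" - this is TRUE because Paul is a knave.
- Frank (knight) says "At least one of us is a knave" - this is TRUE because Paul is a knave.
- Paul (knave) says "I tell the truth" - this is FALSE (a lie) because Paul is a knave.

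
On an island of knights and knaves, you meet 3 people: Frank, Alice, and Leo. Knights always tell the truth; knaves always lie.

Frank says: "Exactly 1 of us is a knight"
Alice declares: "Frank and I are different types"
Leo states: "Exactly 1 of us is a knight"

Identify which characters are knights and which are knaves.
Frank is a knave.
Alice is a knave.
Leo is a knave.

Verification:
- Frank (knave) says "Exactly 1 of us is a knight" - this is FALSE (a lie) because there are 0 knights.
- Alice (knave) says "Frank and I are different types" - this is FALSE (a lie) because Alice is a knave and Frank is a knave.
- Leo (knave) says "Exactly 1 of us is a knight" - this is FALSE (a lie) because there are 0 knights.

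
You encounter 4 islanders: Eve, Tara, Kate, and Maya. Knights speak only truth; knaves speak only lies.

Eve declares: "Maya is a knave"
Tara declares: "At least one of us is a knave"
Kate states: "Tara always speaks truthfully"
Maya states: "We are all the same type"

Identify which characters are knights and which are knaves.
Eve is a knight.
Tara is a knight.
Kate is a knight.
Maya is a knave.

Verification:
- Eve (knight) says "Maya is a knave" - this is TRUE because Maya is a knave.
- Tara (knight) says "At least one of us is a knave" - this is TRUE because Maya is a knave.
- Kate (knight) says "Tara always speaks truthfully" - this is TRUE because Tara is a knight.
- Maya (knave) says "We are all the same type" - this is FALSE (a lie) because Eve, Tara, and Kate are knights and Maya is a knave.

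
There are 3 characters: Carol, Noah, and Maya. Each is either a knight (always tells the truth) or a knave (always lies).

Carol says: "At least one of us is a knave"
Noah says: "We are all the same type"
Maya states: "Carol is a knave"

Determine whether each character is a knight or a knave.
Carol is a knight.
Noah is a knave.
Maya is a knave.

Verification:
- Carol (knight) says "At least one of us is a knave" - this is TRUE because Noah and Maya are knaves.
- Noah (knave) says "We are all the same type" - this is FALSE (a lie) because Carol is a knight and Noah and Maya are knaves.
- Maya (knave) says "Carol is a knave" - this is FALSE (a lie) because Carol is a knight.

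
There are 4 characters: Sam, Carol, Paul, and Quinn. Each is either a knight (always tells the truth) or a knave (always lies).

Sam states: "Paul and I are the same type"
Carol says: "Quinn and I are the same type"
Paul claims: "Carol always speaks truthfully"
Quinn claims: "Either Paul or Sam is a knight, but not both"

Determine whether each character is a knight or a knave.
Sam is a knave.
Carol is a knight.
Paul is a knight.
Quinn is a knight.

Verification:
- Sam (knave) says "Paul and I are the same type" - this is FALSE (a lie) because Sam is a knave and Paul is a knight.
- Carol (knight) says "Quinn and I are the same type" - this is TRUE because Carol is a knight and Quinn is a knight.
- Paul (knight) says "Carol always speaks truthfully" - this is TRUE because Carol is a knight.
- Quinn (knight) says "Either Paul or Sam is a knight, but not both" - this is TRUE because Paul is a knight and Sam is a knave.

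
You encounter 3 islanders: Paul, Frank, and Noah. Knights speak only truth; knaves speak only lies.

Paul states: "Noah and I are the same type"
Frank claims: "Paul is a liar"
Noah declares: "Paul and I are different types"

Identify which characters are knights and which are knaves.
Paul is a knave.
Frank is a knight.
Noah is a knight.

Verification:
- Paul (knave) says "Noah and I are the same type" - this is FALSE (a lie) because Paul is a knave and Noah is a knight.
- Frank (knight) says "Paul is a liar" - this is TRUE because Paul is a knave.
- Noah (knight) says "Paul and I are different types" - this is TRUE because Noah is a knight and Paul is a knave.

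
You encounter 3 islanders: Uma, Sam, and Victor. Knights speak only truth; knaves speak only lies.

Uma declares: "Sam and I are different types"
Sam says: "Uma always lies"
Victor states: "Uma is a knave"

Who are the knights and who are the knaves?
Uma is a knight.
Sam is a knave.
Victor is a knave.

Verification:
- Uma (knight) says "Sam and I are different types" - this is TRUE because Uma is a knight and Sam is a knave.
- Sam (knave) says "Uma always lies" - this is FALSE (a lie) because Uma is a knight.
- Victor (knave) says "Uma is a knave" - this is FALSE (a lie) because Uma is a knight.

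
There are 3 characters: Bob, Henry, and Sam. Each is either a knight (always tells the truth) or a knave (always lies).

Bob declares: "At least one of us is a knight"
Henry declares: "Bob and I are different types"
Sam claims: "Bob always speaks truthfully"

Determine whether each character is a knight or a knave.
Bob is a knave.
Henry is a knave.
Sam is a knave.

Verification:
- Bob (knave) says "At least one of us is a knight" - this is FALSE (a lie) because no one is a knight.
- Henry (knave) says "Bob and I are different types" - this is FALSE (a lie) because Henry is a knave and Bob is a knave.
- Sam (knave) says "Bob always speaks truthfully" - this is FALSE (a lie) because Bob is a knave.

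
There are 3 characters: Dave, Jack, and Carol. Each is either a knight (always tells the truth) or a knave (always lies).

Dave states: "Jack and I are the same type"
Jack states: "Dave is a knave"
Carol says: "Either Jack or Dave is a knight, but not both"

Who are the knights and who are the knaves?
Dave is a knave.
Jack is a knight.
Carol is a knight.

Verification:
- Dave (knave) says "Jack and I are the same type" - this is FALSE (a lie) because Dave is a knave and Jack is a knight.
- Jack (knight) says "Dave is a knave" - this is TRUE because Dave is a knave.
- Carol (knight) says "Either Jack or Dave is a knight, but not both" - this is TRUE because Jack is a knight and Dave is a knave.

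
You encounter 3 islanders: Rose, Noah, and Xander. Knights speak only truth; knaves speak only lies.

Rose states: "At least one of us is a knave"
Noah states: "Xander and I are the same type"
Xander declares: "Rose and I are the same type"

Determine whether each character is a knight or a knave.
Rose is a knight.
Noah is a knave.
Xander is a knight.

Verification:
- Rose (knight) says "At least one of us is a knave" - this is TRUE because Noah is a knave.
- Noah (knave) says "Xander and I are the same type" - this is FALSE (a lie) because Noah is a knave and Xander is a knight.
- Xander (knight) says "Rose and I are the same type" - this is TRUE because Xander is a knight and Rose is a knight.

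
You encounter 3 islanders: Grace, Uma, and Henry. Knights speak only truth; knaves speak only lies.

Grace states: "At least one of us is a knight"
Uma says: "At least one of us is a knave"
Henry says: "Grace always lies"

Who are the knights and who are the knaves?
Grace is a knight.
Uma is a knight.
Henry is a knave.

Verification:
- Grace (knight) says "At least one of us is a knight" - this is TRUE because Grace and Uma are knights.
- Uma (knight) says "At least one of us is a knave" - this is TRUE because Henry is a knave.
- Henry (knave) says "Grace always lies" - this is FALSE (a lie) because Grace is a knight.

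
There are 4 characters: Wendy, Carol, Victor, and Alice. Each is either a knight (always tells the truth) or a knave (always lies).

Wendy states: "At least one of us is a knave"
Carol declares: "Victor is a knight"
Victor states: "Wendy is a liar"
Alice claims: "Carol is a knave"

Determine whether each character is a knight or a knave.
Wendy is a knight.
Carol is a knave.
Victor is a knave.
Alice is a knight.

Verification:
- Wendy (knight) says "At least one of us is a knave" - this is TRUE because Carol and Victor are knaves.
- Carol (knave) says "Victor is a knight" - this is FALSE (a lie) because Victor is a knave.
- Victor (knave) says "Wendy is a liar" - this is FALSE (a lie) because Wendy is a knight.
- Alice (knight) says "Carol is a knave" - this is TRUE because Carol is a knave.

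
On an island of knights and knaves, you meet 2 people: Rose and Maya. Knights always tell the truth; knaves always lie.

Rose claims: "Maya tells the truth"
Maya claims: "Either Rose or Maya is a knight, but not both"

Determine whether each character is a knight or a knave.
Rose is a knave.
Maya is a knave.

Verification:
- Rose (knave) says "Maya tells the truth" - this is FALSE (a lie) because Maya is a knave.
- Maya (knave) says "Either Rose or Maya is a knight, but not both" - this is FALSE (a lie) because Rose is a knave and Maya is a knave.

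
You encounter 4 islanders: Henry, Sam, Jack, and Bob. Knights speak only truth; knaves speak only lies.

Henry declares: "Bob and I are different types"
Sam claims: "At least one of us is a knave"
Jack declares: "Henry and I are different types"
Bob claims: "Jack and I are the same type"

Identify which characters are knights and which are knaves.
Henry is a knave.
Sam is a knight.
Jack is a knight.
Bob is a knave.

Verification:
- Henry (knave) says "Bob and I are different types" - this is FALSE (a lie) because Henry is a knave and Bob is a knave.
- Sam (knight) says "At least one of us is a knave" - this is TRUE because Henry and Bob are knaves.
- Jack (knight) says "Henry and I are different types" - this is TRUE because Jack is a knight and Henry is a knave.
- Bob (knave) says "Jack and I are the same type" - this is FALSE (a lie) because Bob is a knave and Jack is a knight.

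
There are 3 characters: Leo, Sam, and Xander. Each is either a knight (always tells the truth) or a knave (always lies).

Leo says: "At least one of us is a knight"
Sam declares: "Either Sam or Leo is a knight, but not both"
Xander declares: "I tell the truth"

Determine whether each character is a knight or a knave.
Leo is a knave.
Sam is a knave.
Xander is a knave.

Verification:
- Leo (knave) says "At least one of us is a knight" - this is FALSE (a lie) because no one is a knight.
- Sam (knave) says "Either Sam or Leo is a knight, but not both" - this is FALSE (a lie) because Sam is a knave and Leo is a knave.
- Xander (knave) says "I tell the truth" - this is FALSE (a lie) because Xander is a knave.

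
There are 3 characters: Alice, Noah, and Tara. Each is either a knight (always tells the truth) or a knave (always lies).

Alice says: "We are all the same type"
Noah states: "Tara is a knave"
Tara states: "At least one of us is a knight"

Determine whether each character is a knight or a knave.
Alice is a knave.
Noah is a knave.
Tara is a knight.

Verification:
- Alice (knave) says "We are all the same type" - this is FALSE (a lie) because Tara is a knight and Alice and Noah are knaves.
- Noah (knave) says "Tara is a knave" - this is FALSE (a lie) because Tara is a knight.
- Tara (knight) says "At least one of us is a knight" - this is TRUE because Tara is a knight.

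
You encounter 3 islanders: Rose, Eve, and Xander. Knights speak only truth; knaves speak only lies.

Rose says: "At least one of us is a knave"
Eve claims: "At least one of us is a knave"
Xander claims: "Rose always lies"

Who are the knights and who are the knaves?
Rose is a knight.
Eve is a knight.
Xander is a knave.

Verification:
- Rose (knight) says "At least one of us is a knave" - this is TRUE because Xander is a knave.
- Eve (knight) says "At least one of us is a knave" - this is TRUE because Xander is a knave.
- Xander (knave) says "Rose always lies" - this is FALSE (a lie) because Rose is a knight.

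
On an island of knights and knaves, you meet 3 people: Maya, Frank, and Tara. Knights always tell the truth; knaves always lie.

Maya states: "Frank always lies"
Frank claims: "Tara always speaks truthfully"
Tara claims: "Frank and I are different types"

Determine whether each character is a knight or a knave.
Maya is a knight.
Frank is a knave.
Tara is a knave.

Verification:
- Maya (knight) says "Frank always lies" - this is TRUE because Frank is a knave.
- Frank (knave) says "Tara always speaks truthfully" - this is FALSE (a lie) because Tara is a knave.
- Tara (knave) says "Frank and I are different types" - this is FALSE (a lie) because Tara is a knave and Frank is a knave.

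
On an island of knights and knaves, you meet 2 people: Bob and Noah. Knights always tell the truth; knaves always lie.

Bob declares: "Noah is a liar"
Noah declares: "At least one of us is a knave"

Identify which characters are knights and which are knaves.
Bob is a knave.
Noah is a knight.

Verification:
- Bob (knave) says "Noah is a liar" - this is FALSE (a lie) because Noah is a knight.
- Noah (knight) says "At least one of us is a knave" - this is TRUE because Bob is a knave.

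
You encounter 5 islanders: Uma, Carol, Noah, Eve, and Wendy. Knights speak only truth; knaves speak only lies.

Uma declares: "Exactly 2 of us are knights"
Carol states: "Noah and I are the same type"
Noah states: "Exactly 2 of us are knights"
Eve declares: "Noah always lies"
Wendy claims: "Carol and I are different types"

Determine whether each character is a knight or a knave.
Uma is a knight.
Carol is a knave.
Noah is a knight.
Eve is a knave.
Wendy is a knave.

Verification:
- Uma (knight) says "Exactly 2 of us are knights" - this is TRUE because there are 2 knights.
- Carol (knave) says "Noah and I are the same type" - this is FALSE (a lie) because Carol is a knave and Noah is a knight.
- Noah (knight) says "Exactly 2 of us are knights" - this is TRUE because there are 2 knights.
- Eve (knave) says "Noah always lies" - this is FALSE (a lie) because Noah is a knight.
- Wendy (knave) says "Carol and I are different types" - this is FALSE (a lie) because Wendy is a knave and Carol is a knave.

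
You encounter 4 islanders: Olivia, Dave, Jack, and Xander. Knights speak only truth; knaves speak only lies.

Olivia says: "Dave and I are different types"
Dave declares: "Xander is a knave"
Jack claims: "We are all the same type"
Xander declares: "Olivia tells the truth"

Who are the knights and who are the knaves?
Olivia is a knight.
Dave is a knave.
Jack is a knave.
Xander is a knight.

Verification:
- Olivia (knight) says "Dave and I are different types" - this is TRUE because Olivia is a knight and Dave is a knave.
- Dave (knave) says "Xander is a knave" - this is FALSE (a lie) because Xander is a knight.
- Jack (knave) says "We are all the same type" - this is FALSE (a lie) because Olivia and Xander are knights and Dave and Jack are knaves.
- Xander (knight) says "Olivia tells the truth" - this is TRUE because Olivia is a knight.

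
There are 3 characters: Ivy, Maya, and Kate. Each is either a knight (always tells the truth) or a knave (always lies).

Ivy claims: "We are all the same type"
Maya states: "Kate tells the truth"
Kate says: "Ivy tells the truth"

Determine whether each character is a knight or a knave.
Ivy is a knight.
Maya is a knight.
Kate is a knight.

Verification:
- Ivy (knight) says "We are all the same type" - this is TRUE because Ivy, Maya, and Kate are knights.
- Maya (knight) says "Kate tells the truth" - this is TRUE because Kate is a knight.
- Kate (knight) says "Ivy tells the truth" - this is TRUE because Ivy is a knight.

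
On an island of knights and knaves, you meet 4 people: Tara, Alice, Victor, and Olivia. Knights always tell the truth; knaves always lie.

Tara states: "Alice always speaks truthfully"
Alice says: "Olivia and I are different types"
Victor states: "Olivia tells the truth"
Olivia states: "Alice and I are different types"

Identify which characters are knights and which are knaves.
Tara is a knave.
Alice is a knave.
Victor is a knave.
Olivia is a knave.

Verification:
- Tara (knave) says "Alice always speaks truthfully" - this is FALSE (a lie) because Alice is a knave.
- Alice (knave) says "Olivia and I are different types" - this is FALSE (a lie) because Alice is a knave and Olivia is a knave.
- Victor (knave) says "Olivia tells the truth" - this is FALSE (a lie) because Olivia is a knave.
- Olivia (knave) says "Alice and I are different types" - this is FALSE (a lie) because Olivia is a knave and Alice is a knave.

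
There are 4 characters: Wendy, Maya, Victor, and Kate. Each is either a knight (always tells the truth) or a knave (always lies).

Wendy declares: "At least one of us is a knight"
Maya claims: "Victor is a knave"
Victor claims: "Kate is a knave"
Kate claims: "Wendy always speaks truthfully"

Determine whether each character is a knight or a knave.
Wendy is a knight.
Maya is a knight.
Victor is a knave.
Kate is a knight.

Verification:
- Wendy (knight) says "At least one of us is a knight" - this is TRUE because Wendy, Maya, and Kate are knights.
- Maya (knight) says "Victor is a knave" - this is TRUE because Victor is a knave.
- Victor (knave) says "Kate is a knave" - this is FALSE (a lie) because Kate is a knight.
- Kate (knight) says "Wendy always speaks truthfully" - this is TRUE because Wendy is a knight.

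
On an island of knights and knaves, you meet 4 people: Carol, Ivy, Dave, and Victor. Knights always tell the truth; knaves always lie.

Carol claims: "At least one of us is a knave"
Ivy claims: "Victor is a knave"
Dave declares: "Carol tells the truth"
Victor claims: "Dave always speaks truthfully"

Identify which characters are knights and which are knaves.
Carol is a knight.
Ivy is a knave.
Dave is a knight.
Victor is a knight.

Verification:
- Carol (knight) says "At least one of us is a knave" - this is TRUE because Ivy is a knave.
- Ivy (knave) says "Victor is a knave" - this is FALSE (a lie) because Victor is a knight.
- Dave (knight) says "Carol tells the truth" - this is TRUE because Carol is a knight.
- Victor (knight) says "Dave always speaks truthfully" - this is TRUE because Dave is a knight.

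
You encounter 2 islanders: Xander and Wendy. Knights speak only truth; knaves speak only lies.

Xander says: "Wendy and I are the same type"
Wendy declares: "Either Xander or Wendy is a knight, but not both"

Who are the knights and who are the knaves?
Xander is a knave.
Wendy is a knight.

Verification:
- Xander (knave) says "Wendy and I are the same type" - this is FALSE (a lie) because Xander is a knave and Wendy is a knight.
- Wendy (knight) says "Either Xander or Wendy is a knight, but not both" - this is TRUE because Xander is a knave and Wendy is a knight.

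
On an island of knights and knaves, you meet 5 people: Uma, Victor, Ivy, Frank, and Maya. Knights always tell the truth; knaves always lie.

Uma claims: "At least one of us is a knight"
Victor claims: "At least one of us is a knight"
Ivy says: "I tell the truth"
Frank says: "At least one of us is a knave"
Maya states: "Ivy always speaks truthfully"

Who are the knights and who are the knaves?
Uma is a knight.
Victor is a knight.
Ivy is a knave.
Frank is a knight.
Maya is a knave.

Verification:
- Uma (knight) says "At least one of us is a knight" - this is TRUE because Uma, Victor, and Frank are knights.
- Victor (knight) says "At least one of us is a knight" - this is TRUE because Uma, Victor, and Frank are knights.
- Ivy (knave) says "I tell the truth" - this is FALSE (a lie) because Ivy is a knave.
- Frank (knight) says "At least one of us is a knave" - this is TRUE because Ivy and Maya are knaves.
- Maya (knave) says "Ivy always speaks truthfully" - this is FALSE (a lie) because Ivy is a knave.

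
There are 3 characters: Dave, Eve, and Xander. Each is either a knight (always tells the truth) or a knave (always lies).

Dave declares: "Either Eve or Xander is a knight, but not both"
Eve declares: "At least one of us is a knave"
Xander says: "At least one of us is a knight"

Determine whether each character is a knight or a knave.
Dave is a knave.
Eve is a knight.
Xander is a knight.

Verification:
- Dave (knave) says "Either Eve or Xander is a knight, but not both" - this is FALSE (a lie) because Eve is a knight and Xander is a knight.
- Eve (knight) says "At least one of us is a knave" - this is TRUE because Dave is a knave.
- Xander (knight) says "At least one of us is a knight" - this is TRUE because Eve and Xander are knights.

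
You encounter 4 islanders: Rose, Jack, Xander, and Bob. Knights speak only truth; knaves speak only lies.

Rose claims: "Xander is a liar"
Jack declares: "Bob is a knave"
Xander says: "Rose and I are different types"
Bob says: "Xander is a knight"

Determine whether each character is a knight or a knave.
Rose is a knave.
Jack is a knave.
Xander is a knight.
Bob is a knight.

Verification:
- Rose (knave) says "Xander is a liar" - this is FALSE (a lie) because Xander is a knight.
- Jack (knave) says "Bob is a knave" - this is FALSE (a lie) because Bob is a knight.
- Xander (knight) says "Rose and I are different types" - this is TRUE because Xander is a knight and Rose is a knave.
- Bob (knight) says "Xander is a knight" - this is TRUE because Xander is a knight.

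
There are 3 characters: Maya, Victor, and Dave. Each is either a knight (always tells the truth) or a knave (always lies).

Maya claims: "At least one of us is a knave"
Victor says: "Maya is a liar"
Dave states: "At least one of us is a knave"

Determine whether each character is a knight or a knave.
Maya is a knight.
Victor is a knave.
Dave is a knight.

Verification:
- Maya (knight) says "At least one of us is a knave" - this is TRUE because Victor is a knave.
- Victor (knave) says "Maya is a liar" - this is FALSE (a lie) because Maya is a knight.
- Dave (knight) says "At least one of us is a knave" - this is TRUE because Victor is a knave.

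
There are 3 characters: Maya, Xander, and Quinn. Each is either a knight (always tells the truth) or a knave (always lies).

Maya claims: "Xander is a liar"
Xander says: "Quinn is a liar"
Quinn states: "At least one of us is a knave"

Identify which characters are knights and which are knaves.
Maya is a knight.
Xander is a knave.
Quinn is a knight.

Verification:
- Maya (knight) says "Xander is a liar" - this is TRUE because Xander is a knave.
- Xander (knave) says "Quinn is a liar" - this is FALSE (a lie) because Quinn is a knight.
- Quinn (knight) says "At least one of us is a knave" - this is TRUE because Xander is a knave.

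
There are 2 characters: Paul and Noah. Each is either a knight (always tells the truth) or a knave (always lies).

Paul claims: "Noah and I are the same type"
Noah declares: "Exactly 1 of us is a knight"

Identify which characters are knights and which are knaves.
Paul is a knave.
Noah is a knight.

Verification:
- Paul (knave) says "Noah and I are the same type" - this is FALSE (a lie) because Paul is a knave and Noah is a knight.
- Noah (knight) says "Exactly 1 of us is a knight" - this is TRUE because there are 1 knights.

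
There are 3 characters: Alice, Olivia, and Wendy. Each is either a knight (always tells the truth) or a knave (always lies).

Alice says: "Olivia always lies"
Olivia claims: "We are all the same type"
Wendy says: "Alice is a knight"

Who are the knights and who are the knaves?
Alice is a knight.
Olivia is a knave.
Wendy is a knight.

Verification:
- Alice (knight) says "Olivia always lies" - this is TRUE because Olivia is a knave.
- Olivia (knave) says "We are all the same type" - this is FALSE (a lie) because Alice and Wendy are knights and Olivia is a knave.
- Wendy (knight) says "Alice is a knight" - this is TRUE because Alice is a knight.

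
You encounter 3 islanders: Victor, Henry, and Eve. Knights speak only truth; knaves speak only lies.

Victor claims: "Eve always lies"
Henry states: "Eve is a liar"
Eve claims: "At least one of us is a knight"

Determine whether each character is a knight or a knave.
Victor is a knave.
Henry is a knave.
Eve is a knight.

Verification:
- Victor (knave) says "Eve always lies" - this is FALSE (a lie) because Eve is a knight.
- Henry (knave) says "Eve is a liar" - this is FALSE (a lie) because Eve is a knight.
- Eve (knight) says "At least one of us is a knight" - this is TRUE because Eve is a knight.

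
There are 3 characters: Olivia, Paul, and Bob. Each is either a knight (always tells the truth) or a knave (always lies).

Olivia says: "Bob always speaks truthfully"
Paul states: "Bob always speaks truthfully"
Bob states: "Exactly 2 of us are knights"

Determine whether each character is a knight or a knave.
Olivia is a knave.
Paul is a knave.
Bob is a knave.

Verification:
- Olivia (knave) says "Bob always speaks truthfully" - this is FALSE (a lie) because Bob is a knave.
- Paul (knave) says "Bob always speaks truthfully" - this is FALSE (a lie) because Bob is a knave.
- Bob (knave) says "Exactly 2 of us are knights" - this is FALSE (a lie) because there are 0 knights.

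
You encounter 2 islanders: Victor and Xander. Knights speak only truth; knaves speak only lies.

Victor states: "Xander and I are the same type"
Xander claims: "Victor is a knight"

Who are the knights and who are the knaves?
Victor is a knight.
Xander is a knight.

Verification:
- Victor (knight) says "Xander and I are the same type" - this is TRUE because Victor is a knight and Xander is a knight.
- Xander (knight) says "Victor is a knight" - this is TRUE because Victor is a knight.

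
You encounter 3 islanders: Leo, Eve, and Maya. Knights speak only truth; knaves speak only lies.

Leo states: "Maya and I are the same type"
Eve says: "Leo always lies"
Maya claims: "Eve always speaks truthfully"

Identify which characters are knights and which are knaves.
Leo is a knave.
Eve is a knight.
Maya is a knight.

Verification:
- Leo (knave) says "Maya and I are the same type" - this is FALSE (a lie) because Leo is a knave and Maya is a knight.
- Eve (knight) says "Leo always lies" - this is TRUE because Leo is a knave.
- Maya (knight) says "Eve always speaks truthfully" - this is TRUE because Eve is a knight.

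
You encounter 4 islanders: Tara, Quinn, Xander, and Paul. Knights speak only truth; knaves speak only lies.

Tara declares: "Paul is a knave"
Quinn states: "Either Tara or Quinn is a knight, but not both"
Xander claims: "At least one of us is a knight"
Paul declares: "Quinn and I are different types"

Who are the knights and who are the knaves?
Tara is a knave.
Quinn is a knave.
Xander is a knight.
Paul is a knight.

Verification:
- Tara (knave) says "Paul is a knave" - this is FALSE (a lie) because Paul is a knight.
- Quinn (knave) says "Either Tara or Quinn is a knight, but not both" - this is FALSE (a lie) because Tara is a knave and Quinn is a knave.
- Xander (knight) says "At least one of us is a knight" - this is TRUE because Xander and Paul are knights.
- Paul (knight) says "Quinn and I are different types" - this is TRUE because Paul is a knight and Quinn is a knave.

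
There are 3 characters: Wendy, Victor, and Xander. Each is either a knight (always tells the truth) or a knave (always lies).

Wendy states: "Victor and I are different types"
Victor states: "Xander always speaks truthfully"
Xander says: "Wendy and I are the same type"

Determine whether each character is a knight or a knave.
Wendy is a knight.
Victor is a knave.
Xander is a knave.

Verification:
- Wendy (knight) says "Victor and I are different types" - this is TRUE because Wendy is a knight and Victor is a knave.
- Victor (knave) says "Xander always speaks truthfully" - this is FALSE (a lie) because Xander is a knave.
- Xander (knave) says "Wendy and I are the same type" - this is FALSE (a lie) because Xander is a knave and Wendy is a knight.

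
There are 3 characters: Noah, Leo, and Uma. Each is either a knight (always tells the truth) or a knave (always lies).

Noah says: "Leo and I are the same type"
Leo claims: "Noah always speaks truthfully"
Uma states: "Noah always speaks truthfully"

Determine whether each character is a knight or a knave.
Noah is a knight.
Leo is a knight.
Uma is a knight.

Verification:
- Noah (knight) says "Leo and I are the same type" - this is TRUE because Noah is a knight and Leo is a knight.
- Leo (knight) says "Noah always speaks truthfully" - this is TRUE because Noah is a knight.
- Uma (knight) says "Noah always speaks truthfully" - this is TRUE because Noah is a knight.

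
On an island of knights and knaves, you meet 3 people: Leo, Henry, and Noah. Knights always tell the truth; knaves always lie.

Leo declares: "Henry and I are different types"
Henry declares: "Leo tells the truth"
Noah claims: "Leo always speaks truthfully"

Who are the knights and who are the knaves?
Leo is a knave.
Henry is a knave.
Noah is a knave.

Verification:
- Leo (knave) says "Henry and I are different types" - this is FALSE (a lie) because Leo is a knave and Henry is a knave.
- Henry (knave) says "Leo tells the truth" - this is FALSE (a lie) because Leo is a knave.
- Noah (knave) says "Leo always speaks truthfully" - this is FALSE (a lie) because Leo is a knave.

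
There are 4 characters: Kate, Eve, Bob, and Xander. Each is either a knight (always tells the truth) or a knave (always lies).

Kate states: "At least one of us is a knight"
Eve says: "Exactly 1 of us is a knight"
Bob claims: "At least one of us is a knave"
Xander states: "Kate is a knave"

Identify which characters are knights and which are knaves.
Kate is a knight.
Eve is a knave.
Bob is a knight.
Xander is a knave.

Verification:
- Kate (knight) says "At least one of us is a knight" - this is TRUE because Kate and Bob are knights.
- Eve (knave) says "Exactly 1 of us is a knight" - this is FALSE (a lie) because there are 2 knights.
- Bob (knight) says "At least one of us is a knave" - this is TRUE because Eve and Xander are knaves.
- Xander (knave) says "Kate is a knave" - this is FALSE (a lie) because Kate is a knight.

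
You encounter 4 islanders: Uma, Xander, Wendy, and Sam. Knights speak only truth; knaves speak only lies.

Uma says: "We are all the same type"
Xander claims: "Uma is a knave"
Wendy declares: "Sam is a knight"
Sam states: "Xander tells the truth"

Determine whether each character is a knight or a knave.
Uma is a knave.
Xander is a knight.
Wendy is a knight.
Sam is a knight.

Verification:
- Uma (knave) says "We are all the same type" - this is FALSE (a lie) because Xander, Wendy, and Sam are knights and Uma is a knave.
- Xander (knight) says "Uma is a knave" - this is TRUE because Uma is a knave.
- Wendy (knight) says "Sam is a knight" - this is TRUE because Sam is a knight.
- Sam (knight) says "Xander tells the truth" - this is TRUE because Xander is a knight.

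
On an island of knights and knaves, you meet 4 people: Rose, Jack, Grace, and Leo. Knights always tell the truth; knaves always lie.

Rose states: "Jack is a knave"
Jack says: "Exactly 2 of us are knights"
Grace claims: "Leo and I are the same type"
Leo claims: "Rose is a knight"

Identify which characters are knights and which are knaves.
Rose is a knight.
Jack is a knave.
Grace is a knight.
Leo is a knight.

Verification:
- Rose (knight) says "Jack is a knave" - this is TRUE because Jack is a knave.
- Jack (knave) says "Exactly 2 of us are knights" - this is FALSE (a lie) because there are 3 knights.
- Grace (knight) says "Leo and I are the same type" - this is TRUE because Grace is a knight and Leo is a knight.
- Leo (knight) says "Rose is a knight" - this is TRUE because Rose is a knight.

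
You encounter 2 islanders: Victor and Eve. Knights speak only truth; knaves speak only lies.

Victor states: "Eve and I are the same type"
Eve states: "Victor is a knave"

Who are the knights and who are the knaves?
Victor is a knave.
Eve is a knight.

Verification:
- Victor (knave) says "Eve and I are the same type" - this is FALSE (a lie) because Victor is a knave and Eve is a knight.
- Eve (knight) says "Victor is a knave" - this is TRUE because Victor is a knave.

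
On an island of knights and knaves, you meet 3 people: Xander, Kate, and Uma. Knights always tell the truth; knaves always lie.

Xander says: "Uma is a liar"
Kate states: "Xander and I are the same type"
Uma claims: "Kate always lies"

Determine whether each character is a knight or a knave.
Xander is a knight.
Kate is a knight.
Uma is a knave.

Verification:
- Xander (knight) says "Uma is a liar" - this is TRUE because Uma is a knave.
- Kate (knight) says "Xander and I are the same type" - this is TRUE because Kate is a knight and Xander is a knight.
- Uma (knave) says "Kate always lies" - this is FALSE (a lie) because Kate is a knight.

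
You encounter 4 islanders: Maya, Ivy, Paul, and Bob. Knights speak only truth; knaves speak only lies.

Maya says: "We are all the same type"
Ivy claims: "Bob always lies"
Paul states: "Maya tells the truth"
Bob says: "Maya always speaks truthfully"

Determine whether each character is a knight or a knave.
Maya is a knave.
Ivy is a knight.
Paul is a knave.
Bob is a knave.

Verification:
- Maya (knave) says "We are all the same type" - this is FALSE (a lie) because Ivy is a knight and Maya, Paul, and Bob are knaves.
- Ivy (knight) says "Bob always lies" - this is TRUE because Bob is a knave.
- Paul (knave) says "Maya tells the truth" - this is FALSE (a lie) because Maya is a knave.
- Bob (knave) says "Maya always speaks truthfully" - this is FALSE (a lie) because Maya is a knave.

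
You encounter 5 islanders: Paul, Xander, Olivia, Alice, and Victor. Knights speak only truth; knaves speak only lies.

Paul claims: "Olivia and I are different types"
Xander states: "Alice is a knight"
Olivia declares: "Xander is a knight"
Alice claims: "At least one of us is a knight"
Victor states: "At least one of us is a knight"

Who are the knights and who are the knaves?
Paul is a knave.
Xander is a knave.
Olivia is a knave.
Alice is a knave.
Victor is a knave.

Verification:
- Paul (knave) says "Olivia and I are different types" - this is FALSE (a lie) because Paul is a knave and Olivia is a knave.
- Xander (knave) says "Alice is a knight" - this is FALSE (a lie) because Alice is a knave.
- Olivia (knave) says "Xander is a knight" - this is FALSE (a lie) because Xander is a knave.
- Alice (knave) says "At least one of us is a knight" - this is FALSE (a lie) because no one is a knight.
- Victor (knave) says "At least one of us is a knight" - this is FALSE (a lie) because no one is a knight.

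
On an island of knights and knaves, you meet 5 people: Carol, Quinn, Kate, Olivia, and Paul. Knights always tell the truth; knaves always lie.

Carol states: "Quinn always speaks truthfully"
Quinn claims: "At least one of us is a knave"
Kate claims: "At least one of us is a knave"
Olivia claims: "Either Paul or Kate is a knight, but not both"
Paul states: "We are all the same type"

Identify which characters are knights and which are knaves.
Carol is a knight.
Quinn is a knight.
Kate is a knight.
Olivia is a knight.
Paul is a knave.

Verification:
- Carol (knight) says "Quinn always speaks truthfully" - this is TRUE because Quinn is a knight.
- Quinn (knight) says "At least one of us is a knave" - this is TRUE because Paul is a knave.
- Kate (knight) says "At least one of us is a knave" - this is TRUE because Paul is a knave.
- Olivia (knight) says "Either Paul or Kate is a knight, but not both" - this is TRUE because Paul is a knave and Kate is a knight.
- Paul (knave) says "We are all the same type" - this is FALSE (a lie) because Carol, Quinn, Kate, and Olivia are knights and Paul is a knave.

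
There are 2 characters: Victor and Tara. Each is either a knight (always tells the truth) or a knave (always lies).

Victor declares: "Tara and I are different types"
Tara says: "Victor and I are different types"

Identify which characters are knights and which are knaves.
Victor is a knave.
Tara is a knave.

Verification:
- Victor (knave) says "Tara and I are different types" - this is FALSE (a lie) because Victor is a knave and Tara is a knave.
- Tara (knave) says "Victor and I are different types" - this is FALSE (a lie) because Tara is a knave and Victor is a knave.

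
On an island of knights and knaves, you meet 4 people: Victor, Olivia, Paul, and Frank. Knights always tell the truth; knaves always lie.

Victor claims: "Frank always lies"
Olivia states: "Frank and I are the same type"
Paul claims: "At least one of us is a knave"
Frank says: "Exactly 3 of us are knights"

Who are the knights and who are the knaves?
Victor is a knave.
Olivia is a knight.
Paul is a knight.
Frank is a knight.

Verification:
- Victor (knave) says "Frank always lies" - this is FALSE (a lie) because Frank is a knight.
- Olivia (knight) says "Frank and I are the same type" - this is TRUE because Olivia is a knight and Frank is a knight.
- Paul (knight) says "At least one of us is a knave" - this is TRUE because Victor is a knave.
- Frank (knight) says "Exactly 3 of us are knights" - this is TRUE because there are 3 knights.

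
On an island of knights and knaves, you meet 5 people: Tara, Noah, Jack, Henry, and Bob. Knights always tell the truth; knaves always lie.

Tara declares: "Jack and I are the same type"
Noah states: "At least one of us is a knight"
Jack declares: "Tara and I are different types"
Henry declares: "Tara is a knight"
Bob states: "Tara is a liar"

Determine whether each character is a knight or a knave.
Tara is a knave.
Noah is a knight.
Jack is a knight.
Henry is a knave.
Bob is a knight.

Verification:
- Tara (knave) says "Jack and I are the same type" - this is FALSE (a lie) because Tara is a knave and Jack is a knight.
- Noah (knight) says "At least one of us is a knight" - this is TRUE because Noah, Jack, and Bob are knights.
- Jack (knight) says "Tara and I are different types" - this is TRUE because Jack is a knight and Tara is a knave.
- Henry (knave) says "Tara is a knight" - this is FALSE (a lie) because Tara is a knave.
- Bob (knight) says "Tara is a liar" - this is TRUE because Tara is a knave.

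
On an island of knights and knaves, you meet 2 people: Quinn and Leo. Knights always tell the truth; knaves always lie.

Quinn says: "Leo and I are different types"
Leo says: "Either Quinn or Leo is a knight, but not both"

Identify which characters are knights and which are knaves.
Quinn is a knave.
Leo is a knave.

Verification:
- Quinn (knave) says "Leo and I are different types" - this is FALSE (a lie) because Quinn is a knave and Leo is a knave.
- Leo (knave) says "Either Quinn or Leo is a knight, but not both" - this is FALSE (a lie) because Quinn is a knave and Leo is a knave.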